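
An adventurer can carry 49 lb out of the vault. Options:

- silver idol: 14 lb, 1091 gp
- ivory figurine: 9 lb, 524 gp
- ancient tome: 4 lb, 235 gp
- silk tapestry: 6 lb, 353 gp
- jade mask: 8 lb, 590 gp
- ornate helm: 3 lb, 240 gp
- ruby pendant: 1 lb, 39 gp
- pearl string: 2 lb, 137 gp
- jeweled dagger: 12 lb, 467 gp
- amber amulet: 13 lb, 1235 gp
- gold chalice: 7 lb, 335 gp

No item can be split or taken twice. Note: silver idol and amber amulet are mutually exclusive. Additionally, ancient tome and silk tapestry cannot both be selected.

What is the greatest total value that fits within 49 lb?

3453

Taking ivory figurine + silk tapestry + jade mask + ornate helm + ruby pendant + pearl string + amber amulet + gold chalice: 49 lb used, 3453 in value.
Next best is ivory figurine + silk tapestry + jade mask + ornate helm + pearl string + amber amulet + gold chalice at 3414 (48 lb) — short by 39.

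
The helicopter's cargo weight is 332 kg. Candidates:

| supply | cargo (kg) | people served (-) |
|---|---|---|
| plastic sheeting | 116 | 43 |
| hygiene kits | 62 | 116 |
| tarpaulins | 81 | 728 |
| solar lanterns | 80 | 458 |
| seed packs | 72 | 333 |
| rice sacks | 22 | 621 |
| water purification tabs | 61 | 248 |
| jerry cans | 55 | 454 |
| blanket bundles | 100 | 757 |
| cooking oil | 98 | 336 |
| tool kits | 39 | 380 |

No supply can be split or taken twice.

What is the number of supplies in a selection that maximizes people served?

The maximum people served within 332 kg is 2944.
One optimal bundle: tarpaulins + solar lanterns + rice sacks + blanket bundles + tool kits (322 kg).
Every optimal selection uses 5 supplies.

5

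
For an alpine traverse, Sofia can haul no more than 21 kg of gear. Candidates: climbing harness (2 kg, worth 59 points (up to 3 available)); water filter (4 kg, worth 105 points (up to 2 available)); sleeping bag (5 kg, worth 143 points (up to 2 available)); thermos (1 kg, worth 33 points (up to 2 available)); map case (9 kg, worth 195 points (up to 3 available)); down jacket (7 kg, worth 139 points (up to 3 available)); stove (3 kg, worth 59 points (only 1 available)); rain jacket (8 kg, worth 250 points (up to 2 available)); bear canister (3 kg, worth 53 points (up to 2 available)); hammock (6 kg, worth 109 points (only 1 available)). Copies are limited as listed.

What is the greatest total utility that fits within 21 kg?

651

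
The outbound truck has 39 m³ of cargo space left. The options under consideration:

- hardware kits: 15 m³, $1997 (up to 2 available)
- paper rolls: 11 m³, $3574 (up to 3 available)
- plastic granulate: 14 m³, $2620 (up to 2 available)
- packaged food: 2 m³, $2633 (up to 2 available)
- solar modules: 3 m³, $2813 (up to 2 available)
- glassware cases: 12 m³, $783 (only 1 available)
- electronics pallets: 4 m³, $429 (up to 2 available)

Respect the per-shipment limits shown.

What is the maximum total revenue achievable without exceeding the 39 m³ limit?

18469

By revenue per m³: packaged food 1316.50, solar modules 937.67, paper rolls 324.91, plastic granulate 187.14 lead.
2×paper rolls + 2×packaged food + 2×solar modules + electronics pallets uses 36 of the 39 m³ and totals 18469.
Every other selection either busts 39 m³ or exceeds an availability limit or fails to beat 18469.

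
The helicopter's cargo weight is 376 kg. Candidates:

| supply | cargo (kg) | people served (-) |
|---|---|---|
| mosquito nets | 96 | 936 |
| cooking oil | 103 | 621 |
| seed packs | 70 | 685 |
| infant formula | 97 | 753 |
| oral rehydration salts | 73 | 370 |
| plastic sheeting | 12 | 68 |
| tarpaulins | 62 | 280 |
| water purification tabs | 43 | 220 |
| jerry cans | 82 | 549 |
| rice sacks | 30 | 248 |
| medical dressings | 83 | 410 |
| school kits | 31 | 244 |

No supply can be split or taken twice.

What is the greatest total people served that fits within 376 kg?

Ranking by ratio (people served/kg): seed packs 9.79, mosquito nets 9.75, rice sacks 8.27.
Filling by ratio: mosquito nets + seed packs + infant formula + plastic sheeting + rice sacks + school kits for 2934, with 40 kg left unused.
The 43 kg tied up in plastic sheeting and school kits is better spent on jerry cans — total rises to 3171 (375 kg).

3171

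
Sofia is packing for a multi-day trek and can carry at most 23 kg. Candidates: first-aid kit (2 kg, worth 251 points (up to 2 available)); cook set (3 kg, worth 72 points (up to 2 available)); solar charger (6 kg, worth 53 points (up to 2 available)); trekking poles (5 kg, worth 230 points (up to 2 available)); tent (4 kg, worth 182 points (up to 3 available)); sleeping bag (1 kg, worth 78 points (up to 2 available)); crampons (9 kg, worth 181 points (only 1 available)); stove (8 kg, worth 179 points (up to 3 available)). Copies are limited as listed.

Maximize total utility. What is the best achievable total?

1434

A density-first pass picks 2×first-aid kit + cook set + 2×trekking poles + tent + 2×sleeping bag — 1372 at 23 kg.
Replace cook set and trekking poles with 2×tent: the trade gains 62 net, giving 1434 at 23 kg.
Nothing else within 23 kg beats 1434.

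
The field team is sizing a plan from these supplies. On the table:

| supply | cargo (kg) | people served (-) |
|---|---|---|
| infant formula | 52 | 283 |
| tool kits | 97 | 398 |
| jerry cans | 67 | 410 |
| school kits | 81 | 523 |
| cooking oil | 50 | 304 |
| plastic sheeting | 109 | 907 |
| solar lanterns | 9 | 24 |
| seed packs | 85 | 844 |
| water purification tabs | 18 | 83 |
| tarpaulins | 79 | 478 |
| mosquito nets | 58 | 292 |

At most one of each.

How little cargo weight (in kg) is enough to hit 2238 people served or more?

275

Minimise kg subject to total people served ≥ 2238.
Taking school kits + plastic sheeting + seed packs gives 2274 (≥ 2238) for 275 kg.
Any bundle with less than 275 kg falls short of 2238.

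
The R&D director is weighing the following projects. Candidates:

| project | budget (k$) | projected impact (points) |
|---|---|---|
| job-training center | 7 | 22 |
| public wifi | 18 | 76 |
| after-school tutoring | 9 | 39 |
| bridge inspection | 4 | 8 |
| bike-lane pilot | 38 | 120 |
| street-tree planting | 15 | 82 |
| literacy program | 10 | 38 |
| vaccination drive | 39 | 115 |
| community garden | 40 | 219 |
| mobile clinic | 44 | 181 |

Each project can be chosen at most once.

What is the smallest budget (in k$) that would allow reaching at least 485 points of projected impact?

103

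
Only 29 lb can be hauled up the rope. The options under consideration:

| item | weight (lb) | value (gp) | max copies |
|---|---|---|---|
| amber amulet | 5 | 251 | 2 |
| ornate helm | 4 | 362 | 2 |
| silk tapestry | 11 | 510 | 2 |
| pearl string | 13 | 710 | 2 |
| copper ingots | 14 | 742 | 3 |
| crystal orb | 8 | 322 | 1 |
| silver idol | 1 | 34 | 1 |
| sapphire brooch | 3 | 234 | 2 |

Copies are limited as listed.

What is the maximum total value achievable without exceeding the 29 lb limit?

1968

Filling by ratio: 2×ornate helm + pearl string + silver idol + 2×sapphire brooch for 1936, with 1 lb left unused.
Replace pearl string with copper ingots: the trade gains 32 net, giving 1968 at 29 lb.
That's the maximum — no swap from here does better than 1968.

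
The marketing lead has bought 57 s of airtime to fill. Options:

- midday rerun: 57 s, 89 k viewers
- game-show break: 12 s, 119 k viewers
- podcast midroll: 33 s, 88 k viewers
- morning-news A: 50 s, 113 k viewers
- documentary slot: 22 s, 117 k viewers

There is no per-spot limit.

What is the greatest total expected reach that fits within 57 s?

Density check — game-show break 9.92, documentary slot 5.32, podcast midroll 2.67, morning-news A 2.26 are the best per s.
Taking 4×game-show break: 48 s used, 476 in expected reach.

476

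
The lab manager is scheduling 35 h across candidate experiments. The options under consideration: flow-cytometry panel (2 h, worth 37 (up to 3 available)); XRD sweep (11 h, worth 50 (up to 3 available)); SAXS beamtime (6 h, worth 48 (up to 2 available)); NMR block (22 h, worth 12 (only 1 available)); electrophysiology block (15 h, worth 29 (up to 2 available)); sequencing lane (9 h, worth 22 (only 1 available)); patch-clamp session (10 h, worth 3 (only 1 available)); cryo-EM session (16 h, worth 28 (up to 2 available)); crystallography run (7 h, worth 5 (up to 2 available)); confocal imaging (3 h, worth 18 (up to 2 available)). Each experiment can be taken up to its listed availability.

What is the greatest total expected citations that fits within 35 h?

293

The ratio ordering already packs tightly: 3×flow-cytometry panel + XRD sweep + 2×SAXS beamtime + 2×confocal imaging, 35 h, 293.
No other feasible combination exceeds 293.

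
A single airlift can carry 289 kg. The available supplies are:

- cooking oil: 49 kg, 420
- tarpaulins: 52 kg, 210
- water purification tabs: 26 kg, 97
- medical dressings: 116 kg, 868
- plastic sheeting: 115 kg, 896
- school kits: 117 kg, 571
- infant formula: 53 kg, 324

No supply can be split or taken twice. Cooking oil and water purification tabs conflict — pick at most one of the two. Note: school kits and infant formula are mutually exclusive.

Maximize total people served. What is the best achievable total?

2184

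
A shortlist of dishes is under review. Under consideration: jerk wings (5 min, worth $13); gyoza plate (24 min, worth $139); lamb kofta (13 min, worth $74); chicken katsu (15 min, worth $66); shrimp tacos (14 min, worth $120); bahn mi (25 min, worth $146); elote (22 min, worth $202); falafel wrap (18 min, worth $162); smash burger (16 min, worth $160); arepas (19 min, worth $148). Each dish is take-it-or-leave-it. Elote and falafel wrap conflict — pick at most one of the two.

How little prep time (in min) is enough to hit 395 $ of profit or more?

Need the lightest bundle worth ≥ 395.
lamb kofta + falafel wrap + smash burger: 396 profit at 47 min.
Below 47 min the best achievable stays under 395.

47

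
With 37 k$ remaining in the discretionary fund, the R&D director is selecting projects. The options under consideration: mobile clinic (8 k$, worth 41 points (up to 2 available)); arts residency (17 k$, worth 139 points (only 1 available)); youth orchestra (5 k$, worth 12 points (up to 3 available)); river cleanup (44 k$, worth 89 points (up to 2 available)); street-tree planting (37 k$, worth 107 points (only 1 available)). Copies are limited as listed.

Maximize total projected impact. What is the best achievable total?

221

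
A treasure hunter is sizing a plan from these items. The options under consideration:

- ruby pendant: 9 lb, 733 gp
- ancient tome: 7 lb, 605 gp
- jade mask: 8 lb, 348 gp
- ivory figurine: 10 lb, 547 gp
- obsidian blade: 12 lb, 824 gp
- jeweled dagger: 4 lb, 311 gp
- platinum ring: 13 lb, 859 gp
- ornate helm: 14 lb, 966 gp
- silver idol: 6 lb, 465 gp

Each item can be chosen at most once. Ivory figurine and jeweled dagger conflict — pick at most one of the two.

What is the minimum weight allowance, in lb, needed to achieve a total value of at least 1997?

Need the lightest bundle worth ≥ 1997.
Taking ruby pendant + ancient tome + jeweled dagger + silver idol gives 2114 (≥ 1997) for 26 lb.
No combination under 26 lb hits 1997.

26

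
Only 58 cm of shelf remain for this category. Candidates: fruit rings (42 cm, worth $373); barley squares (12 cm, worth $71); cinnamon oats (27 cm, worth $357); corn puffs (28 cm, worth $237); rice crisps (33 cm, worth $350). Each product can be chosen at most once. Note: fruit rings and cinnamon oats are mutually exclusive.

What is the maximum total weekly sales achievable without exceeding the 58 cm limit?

594

The ratio ordering already packs tightly: cinnamon oats + corn puffs, 55 cm, 594.
The closest alternative, fruit rings + barley squares, reaches only 444.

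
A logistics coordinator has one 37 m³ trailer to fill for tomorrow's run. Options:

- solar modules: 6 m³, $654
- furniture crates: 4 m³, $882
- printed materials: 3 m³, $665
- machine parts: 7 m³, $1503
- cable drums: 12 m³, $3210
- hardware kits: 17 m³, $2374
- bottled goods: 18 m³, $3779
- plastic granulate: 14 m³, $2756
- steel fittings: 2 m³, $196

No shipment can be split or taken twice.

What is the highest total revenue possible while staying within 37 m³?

The ratio heuristic lands on solar modules + furniture crates + printed materials + machine parts + cable drums + steel fittings (7110) but leaves 3 m³ idle.
Replace solar modules and machine parts and steel fittings with bottled goods: the trade gains 1426 net, giving 8536 at 37 m³.
Runner-up machine parts + cable drums + bottled goods tops out at 8492.

8536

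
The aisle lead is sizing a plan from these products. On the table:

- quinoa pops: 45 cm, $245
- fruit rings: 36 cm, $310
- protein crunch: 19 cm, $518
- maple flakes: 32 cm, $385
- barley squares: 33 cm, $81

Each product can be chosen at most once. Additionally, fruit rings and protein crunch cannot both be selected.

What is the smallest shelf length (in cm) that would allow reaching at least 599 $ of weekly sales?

Look for the lowest-shelf combination reaching 599.
protein crunch + maple flakes: 903 weekly sales at 51 cm.
No combination under 51 cm hits 599.

51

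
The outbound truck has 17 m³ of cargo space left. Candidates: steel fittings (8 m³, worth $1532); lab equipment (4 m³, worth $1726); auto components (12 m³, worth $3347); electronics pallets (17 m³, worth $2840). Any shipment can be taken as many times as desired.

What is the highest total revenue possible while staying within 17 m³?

4×lab equipment uses 16 of the 17 m³ and totals 6904.
The spare 1 m³ is too small for any remaining shipment, and no exchange beats 6904.

6904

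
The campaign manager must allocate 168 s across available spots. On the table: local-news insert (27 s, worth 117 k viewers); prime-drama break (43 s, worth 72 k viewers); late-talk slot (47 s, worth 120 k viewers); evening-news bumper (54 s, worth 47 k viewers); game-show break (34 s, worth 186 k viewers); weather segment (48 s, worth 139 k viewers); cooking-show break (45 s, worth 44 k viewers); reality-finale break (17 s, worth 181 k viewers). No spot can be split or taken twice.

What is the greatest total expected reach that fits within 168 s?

676

Ranking by ratio (expected reach/s): reality-finale break 10.65, game-show break 5.47, local-news insert 4.33, weather segment 2.90.
The ratio heuristic lands on local-news insert + game-show break + weather segment + reality-finale break (623) but leaves 42 s idle.
Dropping weather segment frees 48 s; slotting in prime-drama break + late-talk slot (90 s) lifts the total to 676 at 168 s.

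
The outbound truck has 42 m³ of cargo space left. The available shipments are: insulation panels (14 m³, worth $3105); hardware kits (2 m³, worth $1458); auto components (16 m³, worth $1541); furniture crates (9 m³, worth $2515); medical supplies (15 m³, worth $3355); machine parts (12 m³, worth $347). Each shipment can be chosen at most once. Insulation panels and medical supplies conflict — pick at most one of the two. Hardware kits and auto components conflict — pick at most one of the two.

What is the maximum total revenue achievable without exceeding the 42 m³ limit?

7675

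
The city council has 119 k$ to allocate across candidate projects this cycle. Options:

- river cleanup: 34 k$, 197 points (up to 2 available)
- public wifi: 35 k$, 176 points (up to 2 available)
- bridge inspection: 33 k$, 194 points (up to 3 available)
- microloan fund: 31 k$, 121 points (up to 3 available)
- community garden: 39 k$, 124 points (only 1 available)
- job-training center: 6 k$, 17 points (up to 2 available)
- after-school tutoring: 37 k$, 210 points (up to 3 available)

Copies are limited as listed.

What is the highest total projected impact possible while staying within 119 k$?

The ratio heuristic lands on 3×bridge inspection + 2×job-training center (616) but leaves 8 k$ idle.
The 66 k$ tied up in 2×bridge inspection is better spent on 2×after-school tutoring — total rises to 648 (119 k$).
No other feasible combination exceeds 648.

648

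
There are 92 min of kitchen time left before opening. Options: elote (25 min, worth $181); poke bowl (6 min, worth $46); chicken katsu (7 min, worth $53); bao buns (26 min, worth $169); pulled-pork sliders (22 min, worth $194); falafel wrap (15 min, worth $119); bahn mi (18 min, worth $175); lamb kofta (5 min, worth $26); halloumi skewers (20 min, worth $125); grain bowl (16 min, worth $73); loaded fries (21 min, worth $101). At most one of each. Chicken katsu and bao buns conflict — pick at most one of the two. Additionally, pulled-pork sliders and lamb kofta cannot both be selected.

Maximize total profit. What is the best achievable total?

Ranking by ratio (profit/min): bahn mi 9.72, pulled-pork sliders 8.82, falafel wrap 7.93, poke bowl 7.67.
Filling by ratio: poke bowl + chicken katsu + pulled-pork sliders + falafel wrap + bahn mi + halloumi skewers for 712, with 4 min left unused.
Dropping poke bowl and falafel wrap frees 21 min; slotting in elote (25 min) lifts the total to 728 at 92 min.

728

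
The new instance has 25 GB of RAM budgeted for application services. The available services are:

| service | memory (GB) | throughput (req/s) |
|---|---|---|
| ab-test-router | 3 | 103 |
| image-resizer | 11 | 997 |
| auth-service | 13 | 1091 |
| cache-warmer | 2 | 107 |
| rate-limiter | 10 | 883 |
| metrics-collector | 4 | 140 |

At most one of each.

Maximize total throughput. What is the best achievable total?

Ranking by ratio (throughput/GB): image-resizer 90.64, rate-limiter 88.30, auth-service 83.92, cache-warmer 53.50.
Filling by ratio: image-resizer + cache-warmer + rate-limiter for 1987, with 2 GB left unused.
Dropping cache-warmer and rate-limiter frees 12 GB; slotting in auth-service (13 GB) lifts the total to 2088 at 24 GB.
Runner-up auth-service + cache-warmer + rate-limiter tops out at 2081.

2088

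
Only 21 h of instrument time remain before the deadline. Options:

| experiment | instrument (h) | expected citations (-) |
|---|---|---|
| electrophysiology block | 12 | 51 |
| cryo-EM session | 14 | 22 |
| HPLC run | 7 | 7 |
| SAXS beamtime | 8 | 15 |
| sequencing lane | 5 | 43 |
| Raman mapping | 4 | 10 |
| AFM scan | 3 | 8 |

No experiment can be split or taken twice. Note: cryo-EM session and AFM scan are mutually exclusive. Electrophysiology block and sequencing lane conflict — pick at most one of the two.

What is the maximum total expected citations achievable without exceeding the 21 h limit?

76

Best packing: SAXS beamtime + sequencing lane + Raman mapping + AFM scan — 20 h, 76 total.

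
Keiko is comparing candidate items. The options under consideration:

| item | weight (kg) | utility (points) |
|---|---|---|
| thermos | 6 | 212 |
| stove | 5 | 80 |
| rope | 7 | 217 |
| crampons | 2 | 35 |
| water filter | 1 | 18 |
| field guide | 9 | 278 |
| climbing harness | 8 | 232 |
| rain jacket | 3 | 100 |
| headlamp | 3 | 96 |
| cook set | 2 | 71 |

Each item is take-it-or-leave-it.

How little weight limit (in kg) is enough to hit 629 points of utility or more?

Need the lightest bundle worth ≥ 629.
Taking thermos + rope + water filter + rain jacket + headlamp gives 643 (≥ 629) for 20 kg.
Any bundle with less than 20 kg falls short of 629.

20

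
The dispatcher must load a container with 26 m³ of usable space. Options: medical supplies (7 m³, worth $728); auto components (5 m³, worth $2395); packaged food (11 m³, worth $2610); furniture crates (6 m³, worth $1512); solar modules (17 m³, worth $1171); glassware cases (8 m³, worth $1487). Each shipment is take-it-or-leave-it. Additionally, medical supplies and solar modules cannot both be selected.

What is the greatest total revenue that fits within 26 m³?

By revenue per m³: auto components 479.00, furniture crates 252.00, packaged food 237.27, glassware cases 185.88 lead.
The ratio ordering already packs tightly: auto components + packaged food + furniture crates, 22 m³, 6517.
An exhaustive check of the 64 subsets confirms 6517.

6517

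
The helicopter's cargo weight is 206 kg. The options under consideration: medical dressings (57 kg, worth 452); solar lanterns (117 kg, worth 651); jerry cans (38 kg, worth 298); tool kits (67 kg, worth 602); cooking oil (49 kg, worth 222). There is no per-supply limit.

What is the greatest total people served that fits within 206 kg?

1806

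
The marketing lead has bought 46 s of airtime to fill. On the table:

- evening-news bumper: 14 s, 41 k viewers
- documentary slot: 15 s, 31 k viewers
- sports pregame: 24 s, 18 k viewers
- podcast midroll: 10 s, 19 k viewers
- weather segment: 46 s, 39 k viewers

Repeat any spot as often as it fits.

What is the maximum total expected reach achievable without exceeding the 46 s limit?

123

Taking 3×evening-news bumper: 42 s used, 123 in expected reach.
Every other selection either busts 46 s or fails to beat 123.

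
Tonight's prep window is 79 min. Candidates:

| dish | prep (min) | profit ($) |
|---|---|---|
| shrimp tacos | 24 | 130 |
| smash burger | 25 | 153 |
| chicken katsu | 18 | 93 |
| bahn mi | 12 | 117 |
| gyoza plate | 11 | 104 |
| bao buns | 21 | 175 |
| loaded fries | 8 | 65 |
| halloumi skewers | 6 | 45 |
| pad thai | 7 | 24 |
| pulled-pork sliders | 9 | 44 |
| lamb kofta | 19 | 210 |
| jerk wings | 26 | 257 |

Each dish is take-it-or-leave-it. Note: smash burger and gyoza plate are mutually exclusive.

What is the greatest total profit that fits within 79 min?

The ratio heuristic lands on bahn mi + gyoza plate + loaded fries + lamb kofta + jerk wings (753) but leaves 3 min idle.
The 19 min tied up in gyoza plate and loaded fries is better spent on bao buns — total rises to 759 (78 min).
The closest alternative, bahn mi + gyoza plate + loaded fries + lamb kofta + jerk wings, reaches only 753.

759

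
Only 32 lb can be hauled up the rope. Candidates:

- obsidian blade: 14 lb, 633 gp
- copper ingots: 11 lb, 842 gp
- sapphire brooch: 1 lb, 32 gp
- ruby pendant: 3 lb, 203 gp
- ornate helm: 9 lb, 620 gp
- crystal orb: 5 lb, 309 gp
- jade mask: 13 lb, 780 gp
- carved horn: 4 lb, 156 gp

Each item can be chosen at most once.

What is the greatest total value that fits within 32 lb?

2134

By value per lb: copper ingots 76.55, ornate helm 68.89, ruby pendant 67.67 lead.
A density-first pass picks copper ingots + ruby pendant + ornate helm + crystal orb + carved horn — 2130 at 32 lb.
The 13 lb tied up in ornate helm and carved horn is better spent on jade mask — total rises to 2134 (32 lb).
Every other selection either busts 32 lb or fails to beat 2134.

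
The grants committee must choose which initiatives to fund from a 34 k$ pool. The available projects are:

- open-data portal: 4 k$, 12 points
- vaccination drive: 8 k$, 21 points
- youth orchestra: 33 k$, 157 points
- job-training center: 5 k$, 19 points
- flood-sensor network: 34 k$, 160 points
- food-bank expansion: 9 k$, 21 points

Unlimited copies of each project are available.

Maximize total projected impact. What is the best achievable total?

160

Density check — youth orchestra 4.76, flood-sensor network 4.71, job-training center 3.80 are the best per k$.
The ratio heuristic lands on youth orchestra (157) but leaves 1 k$ idle.
Dropping youth orchestra frees 33 k$; slotting in flood-sensor network (34 k$) lifts the total to 160 at 34 k$.
Nothing else within 34 k$ beats 160.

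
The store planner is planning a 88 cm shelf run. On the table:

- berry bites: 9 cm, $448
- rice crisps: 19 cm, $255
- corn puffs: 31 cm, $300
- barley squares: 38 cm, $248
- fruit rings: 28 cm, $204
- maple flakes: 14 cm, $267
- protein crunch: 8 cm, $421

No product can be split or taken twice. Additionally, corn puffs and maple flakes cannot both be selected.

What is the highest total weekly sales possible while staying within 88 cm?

Best packing: berry bites + rice crisps + barley squares + maple flakes + protein crunch — 88 cm, 1639 total.

1639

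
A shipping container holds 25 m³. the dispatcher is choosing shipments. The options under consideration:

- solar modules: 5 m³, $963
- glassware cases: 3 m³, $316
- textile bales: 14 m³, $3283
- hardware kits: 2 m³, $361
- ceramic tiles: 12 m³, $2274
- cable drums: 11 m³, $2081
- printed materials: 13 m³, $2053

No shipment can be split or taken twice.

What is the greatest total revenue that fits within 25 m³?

Filling by ratio: solar modules + glassware cases + textile bales + hardware kits for 4923, with 1 m³ left unused.
Replace solar modules and glassware cases and hardware kits with cable drums: the trade gains 441 net, giving 5364 at 25 m³.
Next best is solar modules + glassware cases + textile bales + hardware kits at 4923 (24 m³) — short by 441.

5364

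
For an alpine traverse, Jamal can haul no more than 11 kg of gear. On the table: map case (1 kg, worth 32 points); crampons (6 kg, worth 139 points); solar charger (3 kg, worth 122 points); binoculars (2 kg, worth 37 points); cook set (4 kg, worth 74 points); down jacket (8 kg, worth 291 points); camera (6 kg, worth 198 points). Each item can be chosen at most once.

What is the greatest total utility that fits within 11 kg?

Solar charger + down jacket uses 11 of the 11 kg and totals 413.
An exhaustive check of the 128 subsets confirms 413.

413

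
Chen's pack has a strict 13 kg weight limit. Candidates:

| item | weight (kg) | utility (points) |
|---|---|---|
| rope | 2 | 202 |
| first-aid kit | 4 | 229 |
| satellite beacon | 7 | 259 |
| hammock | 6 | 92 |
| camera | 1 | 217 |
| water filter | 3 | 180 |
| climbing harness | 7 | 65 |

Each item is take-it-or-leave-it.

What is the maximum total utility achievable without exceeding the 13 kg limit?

858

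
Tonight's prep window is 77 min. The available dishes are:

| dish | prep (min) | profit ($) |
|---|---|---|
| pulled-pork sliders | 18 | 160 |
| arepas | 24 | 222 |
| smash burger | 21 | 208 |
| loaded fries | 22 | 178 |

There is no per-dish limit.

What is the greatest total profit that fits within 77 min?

688

The ratio heuristic lands on 3×smash burger (624) but leaves 14 min idle.
Dropping 2×smash burger frees 42 min; slotting in 3×pulled-pork sliders (54 min) lifts the total to 688 at 75 min.
That's the maximum — no swap from here does better than 688.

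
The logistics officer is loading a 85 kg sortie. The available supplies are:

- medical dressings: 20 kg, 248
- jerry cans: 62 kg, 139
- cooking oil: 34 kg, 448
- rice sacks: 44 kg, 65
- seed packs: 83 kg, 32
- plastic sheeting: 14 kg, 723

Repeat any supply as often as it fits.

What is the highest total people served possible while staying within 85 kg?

Taking 6×plastic sheeting: 84 kg used, 4338 in people served.
No other feasible combination exceeds 4338.

4338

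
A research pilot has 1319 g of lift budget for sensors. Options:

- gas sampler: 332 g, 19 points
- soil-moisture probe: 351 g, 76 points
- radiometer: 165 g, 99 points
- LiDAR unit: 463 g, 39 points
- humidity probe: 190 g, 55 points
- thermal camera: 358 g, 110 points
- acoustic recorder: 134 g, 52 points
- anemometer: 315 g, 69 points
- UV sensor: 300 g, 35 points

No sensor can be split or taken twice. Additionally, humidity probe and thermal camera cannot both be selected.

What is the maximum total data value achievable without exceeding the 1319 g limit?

372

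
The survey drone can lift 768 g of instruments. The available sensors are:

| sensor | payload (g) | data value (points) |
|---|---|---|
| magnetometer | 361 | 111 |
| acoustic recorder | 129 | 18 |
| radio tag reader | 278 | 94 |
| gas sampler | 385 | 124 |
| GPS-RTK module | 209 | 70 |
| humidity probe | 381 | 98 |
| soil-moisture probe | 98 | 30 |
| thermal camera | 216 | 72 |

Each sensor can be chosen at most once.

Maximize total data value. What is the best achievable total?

248

Filling by ratio: radio tag reader + GPS-RTK module + thermal camera for 236, with 65 g left unused.
Dropping GPS-RTK module and thermal camera frees 425 g; slotting in gas sampler + soil-moisture probe (483 g) lifts the total to 248 at 761 g.
The closest alternative, radio tag reader + GPS-RTK module + thermal camera, reaches only 236.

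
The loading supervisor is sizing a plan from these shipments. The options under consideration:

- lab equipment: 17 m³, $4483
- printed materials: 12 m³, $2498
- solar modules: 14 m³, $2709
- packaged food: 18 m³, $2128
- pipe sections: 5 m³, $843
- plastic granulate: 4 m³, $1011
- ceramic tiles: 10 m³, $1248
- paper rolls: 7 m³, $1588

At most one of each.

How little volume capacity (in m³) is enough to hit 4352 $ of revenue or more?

Minimise m³ subject to total revenue ≥ 4352.
lab equipment reaches 4483 using 17 m³.
Any bundle with less than 17 m³ falls short of 4352.

17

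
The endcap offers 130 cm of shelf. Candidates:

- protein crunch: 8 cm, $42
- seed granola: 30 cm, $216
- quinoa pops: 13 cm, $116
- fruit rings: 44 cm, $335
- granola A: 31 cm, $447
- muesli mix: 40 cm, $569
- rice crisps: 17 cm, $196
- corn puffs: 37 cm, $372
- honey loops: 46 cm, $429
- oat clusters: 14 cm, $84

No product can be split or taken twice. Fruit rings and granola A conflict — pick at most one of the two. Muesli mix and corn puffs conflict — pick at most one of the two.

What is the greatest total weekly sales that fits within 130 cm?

1561

Taking quinoa pops + granola A + muesli mix + honey loops: 130 cm used, 1561 in weekly sales.
That's the maximum — no feasible swap from here does better than 1561.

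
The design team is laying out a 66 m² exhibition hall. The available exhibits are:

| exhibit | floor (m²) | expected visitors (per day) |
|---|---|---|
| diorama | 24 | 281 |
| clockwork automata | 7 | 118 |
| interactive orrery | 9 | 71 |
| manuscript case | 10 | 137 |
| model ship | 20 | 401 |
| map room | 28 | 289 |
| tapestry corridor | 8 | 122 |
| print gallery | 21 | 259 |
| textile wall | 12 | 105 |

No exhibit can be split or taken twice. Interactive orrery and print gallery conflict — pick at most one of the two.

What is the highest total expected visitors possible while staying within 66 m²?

1037

Density check — model ship 20.05, clockwork automata 16.86, tapestry corridor 15.25 are the best per m².
The ratio ordering already packs tightly: clockwork automata + manuscript case + model ship + tapestry corridor + print gallery, 66 m², 1037.
That's the maximum — no feasible swap from here does better than 1037.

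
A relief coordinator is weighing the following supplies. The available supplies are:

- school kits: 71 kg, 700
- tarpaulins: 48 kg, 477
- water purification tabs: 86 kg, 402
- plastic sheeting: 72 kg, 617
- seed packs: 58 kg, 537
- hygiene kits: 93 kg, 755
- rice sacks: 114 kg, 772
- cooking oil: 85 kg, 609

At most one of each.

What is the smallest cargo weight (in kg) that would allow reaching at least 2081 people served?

249

Need the lightest bundle worth ≥ 2081.
school kits + tarpaulins + plastic sheeting + seed packs: 2331 people served at 249 kg.
No combination under 249 kg hits 2081.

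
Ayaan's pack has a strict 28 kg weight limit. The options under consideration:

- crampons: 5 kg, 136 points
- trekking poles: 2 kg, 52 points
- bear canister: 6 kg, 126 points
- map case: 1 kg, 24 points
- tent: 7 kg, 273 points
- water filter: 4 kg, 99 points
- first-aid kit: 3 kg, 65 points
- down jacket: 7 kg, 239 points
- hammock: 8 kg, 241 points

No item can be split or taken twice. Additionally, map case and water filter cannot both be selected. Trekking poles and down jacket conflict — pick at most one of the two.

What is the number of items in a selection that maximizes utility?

5

Best achievable utility is 913.
One optimal bundle: crampons + map case + tent + down jacket + hammock (28 kg).
Any selection reaching 913 contains exactly 5 items.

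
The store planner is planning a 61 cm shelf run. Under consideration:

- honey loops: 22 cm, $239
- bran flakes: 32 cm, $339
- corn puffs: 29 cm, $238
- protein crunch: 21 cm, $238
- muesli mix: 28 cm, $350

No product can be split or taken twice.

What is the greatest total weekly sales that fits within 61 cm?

689

A density-first pass picks protein crunch + muesli mix — 588 at 49 cm.
Replace protein crunch with bran flakes: the trade gains 101 net, giving 689 at 60 cm.
Nothing else within 61 cm beats 689.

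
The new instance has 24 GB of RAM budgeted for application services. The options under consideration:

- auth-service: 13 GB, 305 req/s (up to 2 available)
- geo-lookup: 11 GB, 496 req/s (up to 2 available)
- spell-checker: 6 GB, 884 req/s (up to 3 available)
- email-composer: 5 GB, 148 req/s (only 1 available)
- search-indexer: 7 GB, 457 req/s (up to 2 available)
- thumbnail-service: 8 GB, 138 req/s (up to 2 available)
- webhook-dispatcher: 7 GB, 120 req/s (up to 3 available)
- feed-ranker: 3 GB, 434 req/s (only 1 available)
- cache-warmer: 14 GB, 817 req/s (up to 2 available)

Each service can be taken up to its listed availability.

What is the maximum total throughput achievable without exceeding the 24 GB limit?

3086

Ranking by ratio (throughput/GB): spell-checker 147.33, feed-ranker 144.67, search-indexer 65.29.
3×spell-checker + feed-ranker uses 21 of the 24 GB and totals 3086.
No other feasible combination exceeds 3086.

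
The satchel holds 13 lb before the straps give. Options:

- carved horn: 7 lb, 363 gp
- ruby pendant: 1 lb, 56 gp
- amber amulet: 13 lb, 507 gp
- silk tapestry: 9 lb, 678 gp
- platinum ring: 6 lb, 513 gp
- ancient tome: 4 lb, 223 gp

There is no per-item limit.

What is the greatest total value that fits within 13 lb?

By value per lb: platinum ring 85.50, silk tapestry 75.33, ruby pendant 56.00 lead.
Ruby pendant + 2×platinum ring uses 13 of the 13 lb and totals 1082.

1082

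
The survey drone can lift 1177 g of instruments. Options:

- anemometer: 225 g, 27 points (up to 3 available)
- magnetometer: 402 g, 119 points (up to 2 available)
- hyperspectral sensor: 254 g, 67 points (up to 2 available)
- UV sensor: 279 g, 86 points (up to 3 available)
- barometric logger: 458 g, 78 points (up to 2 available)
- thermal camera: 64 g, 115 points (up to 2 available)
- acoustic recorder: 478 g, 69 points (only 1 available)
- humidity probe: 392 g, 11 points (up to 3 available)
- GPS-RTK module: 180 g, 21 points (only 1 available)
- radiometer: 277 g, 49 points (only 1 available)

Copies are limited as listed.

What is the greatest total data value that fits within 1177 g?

521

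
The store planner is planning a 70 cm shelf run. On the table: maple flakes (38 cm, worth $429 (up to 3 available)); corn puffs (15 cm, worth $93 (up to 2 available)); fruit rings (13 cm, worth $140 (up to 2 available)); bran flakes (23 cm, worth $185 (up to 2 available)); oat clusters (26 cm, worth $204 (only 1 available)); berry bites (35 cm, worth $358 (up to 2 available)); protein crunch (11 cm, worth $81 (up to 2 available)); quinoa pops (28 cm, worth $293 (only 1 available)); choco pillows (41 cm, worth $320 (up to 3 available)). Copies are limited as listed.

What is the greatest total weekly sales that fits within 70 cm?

722

By weekly sales per cm: maple flakes 11.29, fruit rings 10.77, quinoa pops 10.46 lead.
Greedy by ratio would take maple flakes + 2×fruit rings: 64 cm used, total 709.
The 26 cm tied up in 2×fruit rings is better spent on quinoa pops — total rises to 722 (66 cm).
Every other selection either busts 70 cm or exceeds an availability limit or fails to beat 722.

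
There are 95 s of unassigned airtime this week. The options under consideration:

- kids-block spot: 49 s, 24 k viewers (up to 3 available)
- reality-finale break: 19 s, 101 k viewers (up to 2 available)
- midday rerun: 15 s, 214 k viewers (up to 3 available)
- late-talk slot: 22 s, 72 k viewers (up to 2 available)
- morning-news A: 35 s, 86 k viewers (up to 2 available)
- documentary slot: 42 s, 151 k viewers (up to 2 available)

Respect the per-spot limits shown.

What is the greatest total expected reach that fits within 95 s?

844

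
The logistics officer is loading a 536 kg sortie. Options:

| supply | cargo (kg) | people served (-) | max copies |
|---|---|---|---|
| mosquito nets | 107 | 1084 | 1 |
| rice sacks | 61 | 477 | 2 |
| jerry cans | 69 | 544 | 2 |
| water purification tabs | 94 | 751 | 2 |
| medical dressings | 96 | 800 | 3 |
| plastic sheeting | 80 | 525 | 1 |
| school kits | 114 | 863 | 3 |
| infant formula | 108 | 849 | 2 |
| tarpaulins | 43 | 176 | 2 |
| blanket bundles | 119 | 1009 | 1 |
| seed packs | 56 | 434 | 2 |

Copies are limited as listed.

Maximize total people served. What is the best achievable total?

Density check — mosquito nets 10.13, blanket bundles 8.48, medical dressings 8.33, water purification tabs 7.99 are the best per kg.
Greedy by ratio would take mosquito nets + 3×medical dressings + blanket bundles: 514 kg used, total 4493.
Dropping medical dressings frees 96 kg; slotting in rice sacks + seed packs (117 kg) lifts the total to 4604 at 535 kg.
The spare 1 kg is too small for any remaining supply, and no exchange beats 4604.

4604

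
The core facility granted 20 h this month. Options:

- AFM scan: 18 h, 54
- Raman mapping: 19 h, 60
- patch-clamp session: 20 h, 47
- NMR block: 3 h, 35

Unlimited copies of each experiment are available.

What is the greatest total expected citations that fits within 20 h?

210

Taking 6×NMR block: 18 h used, 210 in expected citations.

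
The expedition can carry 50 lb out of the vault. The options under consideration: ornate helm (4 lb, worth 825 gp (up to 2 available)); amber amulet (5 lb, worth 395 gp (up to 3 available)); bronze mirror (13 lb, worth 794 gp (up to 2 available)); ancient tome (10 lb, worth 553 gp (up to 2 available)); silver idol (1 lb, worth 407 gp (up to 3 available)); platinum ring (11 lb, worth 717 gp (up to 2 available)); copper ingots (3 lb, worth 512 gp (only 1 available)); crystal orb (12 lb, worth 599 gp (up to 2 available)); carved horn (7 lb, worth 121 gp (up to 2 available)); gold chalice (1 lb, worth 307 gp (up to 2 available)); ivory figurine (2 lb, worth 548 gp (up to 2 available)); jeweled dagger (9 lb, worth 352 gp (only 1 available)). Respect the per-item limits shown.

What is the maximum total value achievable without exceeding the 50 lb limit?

A density-first pass picks 2×ornate helm + 3×amber amulet + 3×silver idol + platinum ring + copper ingots + 2×gold chalice + 2×ivory figurine — 6995 at 46 lb.
Replace platinum ring with bronze mirror: the trade gains 77 net, giving 7072 at 48 lb.

7072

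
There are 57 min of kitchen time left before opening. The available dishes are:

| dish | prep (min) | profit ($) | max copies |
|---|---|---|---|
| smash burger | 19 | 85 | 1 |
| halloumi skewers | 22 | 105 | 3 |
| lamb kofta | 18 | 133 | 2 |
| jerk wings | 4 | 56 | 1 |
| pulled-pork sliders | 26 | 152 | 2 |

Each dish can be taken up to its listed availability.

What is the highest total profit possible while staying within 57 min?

By profit per min: jerk wings 14.00, lamb kofta 7.39, pulled-pork sliders 5.85 lead.
A density-first pass picks 2×lamb kofta + jerk wings — 322 at 40 min.
Dropping 2×lamb kofta frees 36 min; slotting in 2×pulled-pork sliders (52 min) lifts the total to 360 at 56 min.
No other feasible combination exceeds 360.

360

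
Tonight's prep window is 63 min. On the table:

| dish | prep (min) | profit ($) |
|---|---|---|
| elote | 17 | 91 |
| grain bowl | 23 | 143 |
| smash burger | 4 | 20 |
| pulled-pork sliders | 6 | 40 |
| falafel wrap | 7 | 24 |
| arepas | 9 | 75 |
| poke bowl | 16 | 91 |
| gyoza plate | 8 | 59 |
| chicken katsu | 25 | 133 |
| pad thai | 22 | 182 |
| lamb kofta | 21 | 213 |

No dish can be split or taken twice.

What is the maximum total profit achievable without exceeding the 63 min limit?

530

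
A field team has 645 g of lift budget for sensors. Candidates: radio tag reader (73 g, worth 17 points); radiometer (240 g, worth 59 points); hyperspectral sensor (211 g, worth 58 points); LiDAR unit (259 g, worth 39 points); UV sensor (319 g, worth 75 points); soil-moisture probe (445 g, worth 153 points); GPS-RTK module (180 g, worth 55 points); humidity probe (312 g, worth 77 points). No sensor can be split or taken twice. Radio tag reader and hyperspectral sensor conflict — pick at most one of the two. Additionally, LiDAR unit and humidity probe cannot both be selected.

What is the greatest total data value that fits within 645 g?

208

Ranking by ratio (data value/g): soil-moisture probe 0.34, GPS-RTK module 0.31, hyperspectral sensor 0.27, humidity probe 0.25.
The ratio ordering already packs tightly: soil-moisture probe + GPS-RTK module, 625 g, 208.
An exhaustive check of the 256 subsets confirms 208.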